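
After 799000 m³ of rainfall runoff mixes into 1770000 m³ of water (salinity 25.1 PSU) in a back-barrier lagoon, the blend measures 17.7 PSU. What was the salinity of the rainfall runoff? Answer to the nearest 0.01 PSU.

1.31 PSU

Salt balance: 1,770,000×25.1 + 799,000×S = 2,569,000×17.7
44,427,000 + 799,000·S = 45,471,300
S = (45,471,300 − 44,427,000) / 799,000 = 1.307 PSU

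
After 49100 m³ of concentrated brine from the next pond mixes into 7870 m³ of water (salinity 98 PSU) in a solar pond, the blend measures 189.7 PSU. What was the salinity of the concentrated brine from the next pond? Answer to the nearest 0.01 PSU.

Salt balance: 7,870×98 + 49,100×S = 56,970×189.7
771,260 + 49,100·S = 10,807,209
S = (10,807,209 − 771,260) / 49,100 = 204.3981 PSU

204.40 PSU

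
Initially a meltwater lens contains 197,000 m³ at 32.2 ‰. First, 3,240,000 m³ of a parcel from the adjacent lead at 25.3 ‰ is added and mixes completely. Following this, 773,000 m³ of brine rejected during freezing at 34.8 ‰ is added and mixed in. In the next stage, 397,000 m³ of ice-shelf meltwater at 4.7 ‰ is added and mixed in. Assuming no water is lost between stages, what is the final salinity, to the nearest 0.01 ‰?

Total salt / total volume:
Initial salt = 197,000×32.2 = 6,343,400
After stage 1: salt = 6,343,400 + 3,240,000×25.3 = 88,315,400; volume = 3,437,000 m³; S = 25.695 ‰
After stage 2: salt = 88,315,400 + 773,000×34.8 = 115,215,800; volume = 4,210,000 m³; S = 27.367 ‰
After stage 3: salt = 115,215,800 + 397,000×4.7 = 117,081,700; volume = 4,607,000 m³
S = 117,081,700 / 4,607,000 = 25.4139 ‰

25.41 ‰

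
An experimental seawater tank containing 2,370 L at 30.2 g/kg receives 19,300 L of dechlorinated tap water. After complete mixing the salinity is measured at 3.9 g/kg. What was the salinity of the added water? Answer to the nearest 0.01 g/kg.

0.67 g/kg

Salt balance: 2,370×30.2 + 19,300×S = 21,670×3.9
71,574 + 19,300·S = 84,513
S = (84,513 − 71,574) / 19,300 = 0.6704 g/kg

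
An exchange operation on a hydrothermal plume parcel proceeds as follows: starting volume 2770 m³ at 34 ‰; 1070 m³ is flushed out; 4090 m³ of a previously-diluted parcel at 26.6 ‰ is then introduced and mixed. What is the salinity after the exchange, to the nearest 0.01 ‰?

Remaining after removal: 1,700 m³ at 34 ‰ (salt = 57,800)
After addition: salt = 57,800 + 4,090×26.6 = 166,594; volume = 5,790 m³
S = 166,594 / 5,790 = 28.7727 ‰

28.77 ‰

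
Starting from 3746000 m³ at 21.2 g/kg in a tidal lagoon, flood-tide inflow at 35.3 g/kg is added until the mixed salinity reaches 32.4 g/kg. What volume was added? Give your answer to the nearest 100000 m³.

14500000 m³

Salt balance: 3,746,000×21.2 + V×35.3 = (3,746,000+V)×32.4
79,415,200 + 35.3V = 121,370,400 + 32.4V
41,955,200 = 2.9V
V = 14,467,310.34 m³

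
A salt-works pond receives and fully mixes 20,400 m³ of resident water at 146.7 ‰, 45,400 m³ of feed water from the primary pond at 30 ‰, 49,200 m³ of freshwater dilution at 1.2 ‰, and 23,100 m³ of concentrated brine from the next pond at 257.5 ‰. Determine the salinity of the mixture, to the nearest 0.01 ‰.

75.03 ‰

By conservation of dissolved salt,
salt = 20,400×146.7 + 45,400×30 + 49,200×1.2 + 23,100×257.5 = 2,992,680 + 1,362,000 + 59,040 + 5,948,250 = 10,361,970
volume = 20,400 + 45,400 + 49,200 + 23,100 = 138,100 m³
S = 10,361,970 / 138,100 = 75.0324 ‰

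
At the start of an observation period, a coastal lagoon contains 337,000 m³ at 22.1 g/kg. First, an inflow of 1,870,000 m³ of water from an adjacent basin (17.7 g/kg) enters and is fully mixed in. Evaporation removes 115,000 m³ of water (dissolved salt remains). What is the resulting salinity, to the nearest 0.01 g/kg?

19.38 g/kg

After mixing: salt = 337,000×22.1 + 1,870,000×17.7 = 40,546,700; volume = 2,207,000 m³
After evaporation: salt unchanged = 40,546,700; volume = 2,207,000 − 115,000 = 2,092,000 m³
S = 40,546,700 / 2,092,000 = 19.3818 g/kg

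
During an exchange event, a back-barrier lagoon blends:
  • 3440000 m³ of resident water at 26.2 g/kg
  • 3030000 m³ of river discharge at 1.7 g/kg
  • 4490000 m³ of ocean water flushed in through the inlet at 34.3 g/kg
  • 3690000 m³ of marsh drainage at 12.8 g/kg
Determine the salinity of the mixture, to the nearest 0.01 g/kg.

By conservation of dissolved salt,
salt = 3,440,000×26.2 + 3,030,000×1.7 + 4,490,000×34.3 + 3,690,000×12.8 = 90,128,000 + 5,151,000 + 154,007,000 + 47,232,000 = 296,518,000
volume = 3,440,000 + 3,030,000 + 4,490,000 + 3,690,000 = 14,650,000 m³
S = 296,518,000 / 14,650,000 = 20.2401 g/kg

20.24 g/kg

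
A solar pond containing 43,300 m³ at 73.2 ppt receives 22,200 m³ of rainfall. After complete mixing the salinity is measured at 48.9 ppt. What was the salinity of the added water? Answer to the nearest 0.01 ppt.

Salt balance: 43,300×73.2 + 22,200×S = 65,500×48.9
3,169,560 + 22,200·S = 3,202,950
S = (3,202,950 − 3,169,560) / 22,200 = 1.5041 ppt

1.50 ppt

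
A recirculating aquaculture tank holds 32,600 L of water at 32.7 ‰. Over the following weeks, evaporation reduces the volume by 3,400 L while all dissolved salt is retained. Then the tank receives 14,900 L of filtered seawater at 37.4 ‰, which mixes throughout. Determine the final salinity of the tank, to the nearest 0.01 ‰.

After evaporation: salt = 32,600×32.7 = 1,066,020; volume = 32,600 − 3,400 = 29,200 L
After mixing: salt = 1,066,020 + 14,900×37.4 = 1,623,280; volume = 29,200 + 14,900 = 44,100 L
S = 1,623,280 / 44,100 = 36.8091 ‰

36.81 ‰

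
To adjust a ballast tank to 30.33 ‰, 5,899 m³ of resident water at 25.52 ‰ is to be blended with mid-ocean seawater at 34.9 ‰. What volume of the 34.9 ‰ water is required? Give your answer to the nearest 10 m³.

Salt balance: 5,899×25.52 + V×34.9 = (5,899+V)×30.33
150,542.48 + 34.9V = 178,916.67 + 30.33V
28,374.19 = 4.57V
V = 6,208.79 m³

6210 m³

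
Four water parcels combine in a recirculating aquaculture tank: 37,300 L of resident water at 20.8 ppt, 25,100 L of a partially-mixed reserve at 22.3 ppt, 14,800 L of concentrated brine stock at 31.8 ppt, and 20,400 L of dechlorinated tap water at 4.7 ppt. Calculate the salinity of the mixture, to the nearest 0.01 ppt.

19.49 ppt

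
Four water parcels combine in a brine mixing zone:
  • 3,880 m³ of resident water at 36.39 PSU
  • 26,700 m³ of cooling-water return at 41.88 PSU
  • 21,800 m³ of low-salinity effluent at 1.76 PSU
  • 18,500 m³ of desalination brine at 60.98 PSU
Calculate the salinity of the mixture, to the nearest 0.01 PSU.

Total salt / total volume:
salt = 3,880×36.39 + 26,700×41.88 + 21,800×1.76 + 18,500×60.98 = 141,193.2 + 1,118,196 + 38,368 + 1,128,130 = 2,425,887.2
volume = 3,880 + 26,700 + 21,800 + 18,500 = 70,880 m³
S = 2,425,887.2 / 70,880 = 34.2253 PSU

34.23 PSU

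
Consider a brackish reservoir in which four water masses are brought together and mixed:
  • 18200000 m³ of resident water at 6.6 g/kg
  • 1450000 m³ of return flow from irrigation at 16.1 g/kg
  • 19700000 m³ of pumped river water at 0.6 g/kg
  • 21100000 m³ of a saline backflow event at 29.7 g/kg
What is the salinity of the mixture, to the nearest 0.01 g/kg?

12.94 g/kg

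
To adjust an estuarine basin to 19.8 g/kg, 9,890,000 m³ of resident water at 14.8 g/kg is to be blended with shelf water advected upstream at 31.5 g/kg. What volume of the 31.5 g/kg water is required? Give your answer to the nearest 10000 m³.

Salt balance: 9,890,000×14.8 + V×31.5 = (9,890,000+V)×19.8
146,372,000 + 31.5V = 195,822,000 + 19.8V
49,450,000 = 11.7V
V = 4,226,495.73 m³

4230000 m³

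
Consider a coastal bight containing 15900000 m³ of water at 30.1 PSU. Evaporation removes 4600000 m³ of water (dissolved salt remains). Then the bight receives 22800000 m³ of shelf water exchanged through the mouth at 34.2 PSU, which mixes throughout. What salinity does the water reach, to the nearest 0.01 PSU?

After evaporation: salt = 15,900,000×30.1 = 478,590,000; volume = 15,900,000 − 4,600,000 = 11,300,000 m³
After mixing: salt = 478,590,000 + 22,800,000×34.2 = 1,258,350,000; volume = 11,300,000 + 22,800,000 = 34,100,000 m³
S = 1,258,350,000 / 34,100,000 = 36.9018 PSU

36.90 PSU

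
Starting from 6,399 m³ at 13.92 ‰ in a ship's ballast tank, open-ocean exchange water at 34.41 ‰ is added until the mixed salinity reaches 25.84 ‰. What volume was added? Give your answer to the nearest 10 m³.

8900 m³

Salt balance: 6,399×13.92 + V×34.41 = (6,399+V)×25.84
89,074.08 + 34.41V = 165,350.16 + 25.84V
76,276.08 = 8.57V
V = 8,900.36 m³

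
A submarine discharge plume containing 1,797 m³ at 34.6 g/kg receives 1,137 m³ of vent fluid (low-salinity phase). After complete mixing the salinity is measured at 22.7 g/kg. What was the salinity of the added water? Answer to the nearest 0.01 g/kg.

3.89 g/kg

Salt balance: 1,797×34.6 + 1,137×S = 2,934×22.7
62,176.2 + 1,137·S = 66,601.8
S = (66,601.8 − 62,176.2) / 1,137 = 3.8923 g/kg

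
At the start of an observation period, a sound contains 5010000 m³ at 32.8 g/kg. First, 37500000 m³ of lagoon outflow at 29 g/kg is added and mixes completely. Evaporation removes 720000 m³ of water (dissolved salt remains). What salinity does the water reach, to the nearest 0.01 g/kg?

29.96 g/kg

After mixing: salt = 5,010,000×32.8 + 37,500,000×29 = 1,251,828,000; volume = 42,510,000 m³
After evaporation: salt unchanged = 1,251,828,000; volume = 42,510,000 − 720,000 = 41,790,000 m³
S = 1,251,828,000 / 41,790,000 = 29.9552 g/kg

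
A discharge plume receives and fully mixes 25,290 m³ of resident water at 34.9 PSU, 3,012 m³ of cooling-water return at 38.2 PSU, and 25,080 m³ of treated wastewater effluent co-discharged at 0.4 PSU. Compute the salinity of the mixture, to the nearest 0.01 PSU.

18.88 PSU

Total salt / total volume:
salt = 25,290×34.9 + 3,012×38.2 + 25,080×0.4 = 882,621 + 115,058.4 + 10,032 = 1,007,711.4
volume = 25,290 + 3,012 + 25,080 = 53,382 m³
S = 1,007,711.4 / 53,382 = 18.8774 PSU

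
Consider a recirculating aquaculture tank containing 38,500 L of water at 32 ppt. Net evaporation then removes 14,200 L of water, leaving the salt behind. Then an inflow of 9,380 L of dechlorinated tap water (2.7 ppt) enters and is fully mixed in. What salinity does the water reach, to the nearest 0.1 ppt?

After evaporation: salt = 38,500×32 = 1,232,000; volume = 38,500 − 14,200 = 24,300 L
After mixing: salt = 1,232,000 + 9,380×2.7 = 1,257,326; volume = 24,300 + 9,380 = 33,680 L
S = 1,257,326 / 33,680 = 37.3315 ppt

37.3 ppt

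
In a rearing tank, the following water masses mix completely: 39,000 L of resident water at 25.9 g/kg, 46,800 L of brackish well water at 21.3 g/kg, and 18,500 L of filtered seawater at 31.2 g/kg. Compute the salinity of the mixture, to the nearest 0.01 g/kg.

24.78 g/kg

By conservation of dissolved salt,
salt = 39,000×25.9 + 46,800×21.3 + 18,500×31.2 = 1,010,100 + 996,840 + 577,200 = 2,584,140
volume = 39,000 + 46,800 + 18,500 = 104,300 L
S = 2,584,140 / 104,300 = 24.776 g/kg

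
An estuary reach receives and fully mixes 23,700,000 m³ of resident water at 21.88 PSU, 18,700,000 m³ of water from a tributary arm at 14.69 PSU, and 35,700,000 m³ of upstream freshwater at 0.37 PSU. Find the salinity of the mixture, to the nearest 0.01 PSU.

10.33 PSU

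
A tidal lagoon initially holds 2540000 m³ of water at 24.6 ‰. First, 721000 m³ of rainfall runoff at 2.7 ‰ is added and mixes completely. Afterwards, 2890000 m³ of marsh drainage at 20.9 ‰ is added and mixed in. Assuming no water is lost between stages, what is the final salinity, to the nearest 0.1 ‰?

20.3 ‰

Mass of salt is conserved:
Initial salt = 2,540,000×24.6 = 62,484,000
After stage 1: salt = 62,484,000 + 721,000×2.7 = 64,430,700; volume = 3,261,000 m³; S = 19.758 ‰
After stage 2: salt = 64,430,700 + 2,890,000×20.9 = 124,831,700; volume = 6,151,000 m³
S = 124,831,700 / 6,151,000 = 20.2945 ‰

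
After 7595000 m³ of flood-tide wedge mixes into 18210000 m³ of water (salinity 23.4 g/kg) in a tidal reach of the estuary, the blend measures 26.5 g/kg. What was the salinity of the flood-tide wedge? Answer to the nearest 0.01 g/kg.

33.93 g/kg

Salt balance: 18,210,000×23.4 + 7,595,000×S = 25,805,000×26.5
426,114,000 + 7,595,000·S = 683,832,500
S = (683,832,500 − 426,114,000) / 7,595,000 = 33.9327 g/kg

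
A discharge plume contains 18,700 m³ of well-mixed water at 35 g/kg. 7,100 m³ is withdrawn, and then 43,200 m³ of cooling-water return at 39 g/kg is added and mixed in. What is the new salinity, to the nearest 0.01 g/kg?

Remaining after removal: 11,600 m³ at 35 g/kg (salt = 406,000)
After addition: salt = 406,000 + 43,200×39 = 2,090,800; volume = 54,800 m³
S = 2,090,800 / 54,800 = 38.1533 g/kg

38.15 g/kg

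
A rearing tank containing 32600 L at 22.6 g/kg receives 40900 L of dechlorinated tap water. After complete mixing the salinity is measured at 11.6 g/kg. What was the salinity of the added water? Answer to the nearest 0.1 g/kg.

2.8 g/kg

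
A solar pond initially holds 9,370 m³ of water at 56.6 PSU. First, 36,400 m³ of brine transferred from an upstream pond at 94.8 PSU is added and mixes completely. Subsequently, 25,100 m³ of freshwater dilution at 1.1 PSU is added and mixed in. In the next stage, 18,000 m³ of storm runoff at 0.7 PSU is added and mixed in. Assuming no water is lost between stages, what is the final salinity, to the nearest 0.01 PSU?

45.25 PSU

By conservation of dissolved salt,
Initial salt = 9,370×56.6 = 530,342
After stage 1: salt = 530,342 + 36,400×94.8 = 3,981,062; volume = 45,770 m³; S = 86.98 PSU
After stage 2: salt = 3,981,062 + 25,100×1.1 = 4,008,672; volume = 70,870 m³; S = 56.564 PSU
After stage 3: salt = 4,008,672 + 18,000×0.7 = 4,021,272; volume = 88,870 m³
S = 4,021,272 / 88,870 = 45.2489 PSU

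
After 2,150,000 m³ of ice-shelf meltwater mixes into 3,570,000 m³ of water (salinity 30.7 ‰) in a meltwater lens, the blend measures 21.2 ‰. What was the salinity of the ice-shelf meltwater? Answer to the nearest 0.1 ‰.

5.4 ‰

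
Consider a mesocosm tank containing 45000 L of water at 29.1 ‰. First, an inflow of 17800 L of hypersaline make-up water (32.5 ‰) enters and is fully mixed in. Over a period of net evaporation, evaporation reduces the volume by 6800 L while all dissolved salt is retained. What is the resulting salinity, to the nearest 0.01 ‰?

33.71 ‰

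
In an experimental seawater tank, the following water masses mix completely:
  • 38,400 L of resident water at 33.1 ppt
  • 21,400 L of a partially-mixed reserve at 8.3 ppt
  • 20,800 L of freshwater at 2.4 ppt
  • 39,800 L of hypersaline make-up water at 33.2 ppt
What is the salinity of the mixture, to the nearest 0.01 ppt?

Total salt / total volume:
salt = 38,400×33.1 + 21,400×8.3 + 20,800×2.4 + 39,800×33.2 = 1,271,040 + 177,620 + 49,920 + 1,321,360 = 2,819,940
volume = 38,400 + 21,400 + 20,800 + 39,800 = 120,400 L
S = 2,819,940 / 120,400 = 23.4214 ppt

23.42 ppt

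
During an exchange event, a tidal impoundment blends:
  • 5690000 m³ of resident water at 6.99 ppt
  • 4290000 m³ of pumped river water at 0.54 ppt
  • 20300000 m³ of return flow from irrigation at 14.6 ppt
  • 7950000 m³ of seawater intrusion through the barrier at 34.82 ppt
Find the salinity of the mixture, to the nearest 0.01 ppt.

16.09 ppt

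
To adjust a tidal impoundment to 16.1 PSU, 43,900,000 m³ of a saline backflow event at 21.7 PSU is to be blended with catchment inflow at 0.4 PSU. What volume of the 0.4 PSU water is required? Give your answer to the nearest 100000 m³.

Salt balance: 43,900,000×21.7 + V×0.4 = (43,900,000+V)×16.1
952,630,000 + 0.4V = 706,790,000 + 16.1V
245,840,000 = 15.7V
V = 15,658,598.73 m³

15700000 m³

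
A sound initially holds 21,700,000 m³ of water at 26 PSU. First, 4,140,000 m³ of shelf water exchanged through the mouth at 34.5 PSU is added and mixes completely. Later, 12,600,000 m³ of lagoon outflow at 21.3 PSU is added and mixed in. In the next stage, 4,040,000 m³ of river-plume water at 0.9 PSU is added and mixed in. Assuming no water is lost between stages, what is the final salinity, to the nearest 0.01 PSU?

Mass of salt is conserved:
Initial salt = 21,700,000×26 = 564,200,000
After stage 1: salt = 564,200,000 + 4,140,000×34.5 = 707,030,000; volume = 25,840,000 m³; S = 27.362 PSU
After stage 2: salt = 707,030,000 + 12,600,000×21.3 = 975,410,000; volume = 38,440,000 m³; S = 25.375 PSU
After stage 3: salt = 975,410,000 + 4,040,000×0.9 = 979,046,000; volume = 42,480,000 m³
S = 979,046,000 / 42,480,000 = 23.0472 PSU

23.05 PSU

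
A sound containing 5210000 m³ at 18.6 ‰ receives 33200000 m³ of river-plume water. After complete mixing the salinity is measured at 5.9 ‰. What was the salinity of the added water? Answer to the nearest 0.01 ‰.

3.91 ‰

Salt balance: 5,210,000×18.6 + 33,200,000×S = 38,410,000×5.9
96,906,000 + 33,200,000·S = 226,619,000
S = (226,619,000 − 96,906,000) / 33,200,000 = 3.907 ‰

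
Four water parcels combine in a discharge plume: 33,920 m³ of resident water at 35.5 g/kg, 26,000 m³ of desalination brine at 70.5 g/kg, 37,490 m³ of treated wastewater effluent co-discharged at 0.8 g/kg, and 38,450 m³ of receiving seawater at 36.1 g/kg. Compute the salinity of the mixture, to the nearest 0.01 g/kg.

Weighted by volume,
salt = 33,920×35.5 + 26,000×70.5 + 37,490×0.8 + 38,450×36.1 = 1,204,160 + 1,833,000 + 29,992 + 1,388,045 = 4,455,197
volume = 33,920 + 26,000 + 37,490 + 38,450 = 135,860 m³
S = 4,455,197 / 135,860 = 32.7926 g/kg

32.79 g/kg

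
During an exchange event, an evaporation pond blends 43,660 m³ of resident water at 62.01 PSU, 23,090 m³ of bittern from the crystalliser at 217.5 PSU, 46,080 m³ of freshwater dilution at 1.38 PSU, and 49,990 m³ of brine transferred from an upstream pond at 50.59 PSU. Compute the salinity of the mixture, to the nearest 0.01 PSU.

63.40 PSU

Mass of salt is conserved:
salt = 43,660×62.01 + 23,090×217.5 + 46,080×1.38 + 49,990×50.59 = 2,707,356.6 + 5,022,075 + 63,590.4 + 2,528,994.1 = 10,322,016.1
volume = 43,660 + 23,090 + 46,080 + 49,990 = 162,820 m³
S = 10,322,016.1 / 162,820 = 63.3953 PSU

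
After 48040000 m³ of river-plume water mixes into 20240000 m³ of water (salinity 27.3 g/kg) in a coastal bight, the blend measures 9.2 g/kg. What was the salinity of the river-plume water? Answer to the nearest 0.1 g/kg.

Salt balance: 20,240,000×27.3 + 48,040,000×S = 68,280,000×9.2
552,552,000 + 48,040,000·S = 628,176,000
S = (628,176,000 − 552,552,000) / 48,040,000 = 1.5742 g/kg

1.6 g/kg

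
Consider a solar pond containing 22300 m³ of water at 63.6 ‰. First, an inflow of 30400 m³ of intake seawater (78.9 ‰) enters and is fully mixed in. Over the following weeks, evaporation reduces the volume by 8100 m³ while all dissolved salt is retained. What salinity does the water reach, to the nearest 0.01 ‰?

After mixing: salt = 22,300×63.6 + 30,400×78.9 = 3,816,840; volume = 52,700 m³
After evaporation: salt unchanged = 3,816,840; volume = 52,700 − 8,100 = 44,600 m³
S = 3,816,840 / 44,600 = 85.5794 ‰

85.58 ‰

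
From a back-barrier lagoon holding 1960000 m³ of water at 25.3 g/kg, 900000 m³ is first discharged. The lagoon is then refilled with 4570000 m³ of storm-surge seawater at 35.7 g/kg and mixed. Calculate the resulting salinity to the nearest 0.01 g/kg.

33.74 g/kg

Remaining after removal: 1,060,000 m³ at 25.3 g/kg (salt = 26,818,000)
After addition: salt = 26,818,000 + 4,570,000×35.7 = 189,967,000; volume = 5,630,000 m³
S = 189,967,000 / 5,630,000 = 33.7419 g/kg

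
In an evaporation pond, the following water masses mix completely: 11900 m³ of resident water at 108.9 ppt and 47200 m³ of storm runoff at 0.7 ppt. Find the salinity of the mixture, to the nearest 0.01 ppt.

Mass of salt is conserved:
salt = 11,900×108.9 + 47,200×0.7 = 1,295,910 + 33,040 = 1,328,950
volume = 11,900 + 47,200 = 59,100 m³
S = 1,328,950 / 59,100 = 22.4865 ppt

22.49 ppt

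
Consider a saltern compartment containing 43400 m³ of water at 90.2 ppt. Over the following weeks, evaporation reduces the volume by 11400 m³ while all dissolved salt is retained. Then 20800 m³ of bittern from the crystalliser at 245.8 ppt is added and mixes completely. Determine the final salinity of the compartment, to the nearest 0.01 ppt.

After evaporation: salt = 43,400×90.2 = 3,914,680; volume = 43,400 − 11,400 = 32,000 m³
After mixing: salt = 3,914,680 + 20,800×245.8 = 9,027,320; volume = 32,000 + 20,800 = 52,800 m³
S = 9,027,320 / 52,800 = 170.972 ppt

170.97 ppt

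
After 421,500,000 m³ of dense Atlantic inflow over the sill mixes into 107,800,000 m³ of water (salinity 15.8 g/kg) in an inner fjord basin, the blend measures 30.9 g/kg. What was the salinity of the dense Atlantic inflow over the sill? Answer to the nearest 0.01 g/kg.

34.76 g/kg

Salt balance: 107,800,000×15.8 + 421,500,000×S = 529,300,000×30.9
1,703,240,000 + 421,500,000·S = 16,355,370,000
S = (16,355,370,000 − 1,703,240,000) / 421,500,000 = 34.7619 g/kg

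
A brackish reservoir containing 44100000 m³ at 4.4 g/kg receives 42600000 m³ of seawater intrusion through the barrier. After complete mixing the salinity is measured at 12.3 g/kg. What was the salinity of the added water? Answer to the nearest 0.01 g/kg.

20.48 g/kg

Salt balance: 44,100,000×4.4 + 42,600,000×S = 86,700,000×12.3
194,040,000 + 42,600,000·S = 1,066,410,000
S = (1,066,410,000 − 194,040,000) / 42,600,000 = 20.4782 g/kg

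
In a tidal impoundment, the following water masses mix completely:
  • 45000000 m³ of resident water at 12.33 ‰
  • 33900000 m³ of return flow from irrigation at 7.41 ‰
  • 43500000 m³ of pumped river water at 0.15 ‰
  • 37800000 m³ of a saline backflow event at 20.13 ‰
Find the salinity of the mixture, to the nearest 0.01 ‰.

9.82 ‰

Mass of salt is conserved:
salt = 45,000,000×12.33 + 33,900,000×7.41 + 43,500,000×0.15 + 37,800,000×20.13 = 554,850,000 + 251,199,000 + 6,525,000 + 760,914,000 = 1,573,488,000
volume = 45,000,000 + 33,900,000 + 43,500,000 + 37,800,000 = 160,200,000 m³
S = 1,573,488,000 / 160,200,000 = 9.822 ‰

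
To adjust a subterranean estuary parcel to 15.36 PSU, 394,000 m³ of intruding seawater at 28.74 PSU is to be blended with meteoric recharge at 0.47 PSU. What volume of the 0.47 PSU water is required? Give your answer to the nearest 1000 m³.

Salt balance: 394,000×28.74 + V×0.47 = (394,000+V)×15.36
11,323,560 + 0.47V = 6,051,840 + 15.36V
5,271,720 = 14.89V
V = 354,044.33 m³

354000 m³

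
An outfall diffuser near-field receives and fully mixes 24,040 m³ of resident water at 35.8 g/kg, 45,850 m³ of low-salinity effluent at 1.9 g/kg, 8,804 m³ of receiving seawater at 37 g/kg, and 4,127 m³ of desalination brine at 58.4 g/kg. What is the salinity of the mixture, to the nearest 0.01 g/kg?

18.29 g/kg

Mass of salt is conserved:
salt = 24,040×35.8 + 45,850×1.9 + 8,804×37 + 4,127×58.4 = 860,632 + 87,115 + 325,748 + 241,016.8 = 1,514,511.8
volume = 24,040 + 45,850 + 8,804 + 4,127 = 82,821 m³
S = 1,514,511.8 / 82,821 = 18.2866 g/kg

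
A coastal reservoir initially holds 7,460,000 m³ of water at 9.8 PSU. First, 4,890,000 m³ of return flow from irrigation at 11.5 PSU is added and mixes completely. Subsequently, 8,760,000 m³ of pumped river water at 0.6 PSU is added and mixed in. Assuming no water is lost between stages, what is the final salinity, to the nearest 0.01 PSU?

6.38 PSU

Salt balance:
Initial salt = 7,460,000×9.8 = 73,108,000
After stage 1: salt = 73,108,000 + 4,890,000×11.5 = 129,343,000; volume = 12,350,000 m³; S = 10.473 PSU
After stage 2: salt = 129,343,000 + 8,760,000×0.6 = 134,599,000; volume = 21,110,000 m³
S = 134,599,000 / 21,110,000 = 6.3761 PSU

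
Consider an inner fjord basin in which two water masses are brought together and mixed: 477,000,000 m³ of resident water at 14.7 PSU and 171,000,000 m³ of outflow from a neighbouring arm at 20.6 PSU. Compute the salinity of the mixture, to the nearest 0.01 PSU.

16.26 PSU

Conserving salt mass:
salt = 477,000,000×14.7 + 171,000,000×20.6 = 7,011,900,000 + 3,522,600,000 = 10,534,500,000
volume = 477,000,000 + 171,000,000 = 648,000,000 m³
S = 10,534,500,000 / 648,000,000 = 16.2569 PSU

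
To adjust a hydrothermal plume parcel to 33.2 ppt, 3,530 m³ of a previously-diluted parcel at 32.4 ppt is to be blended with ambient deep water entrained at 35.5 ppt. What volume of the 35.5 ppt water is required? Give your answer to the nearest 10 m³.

Salt balance: 3,530×32.4 + V×35.5 = (3,530+V)×33.2
114,372 + 35.5V = 117,196 + 33.2V
2,824 = 2.3V
V = 1,227.83 m³

1230 m³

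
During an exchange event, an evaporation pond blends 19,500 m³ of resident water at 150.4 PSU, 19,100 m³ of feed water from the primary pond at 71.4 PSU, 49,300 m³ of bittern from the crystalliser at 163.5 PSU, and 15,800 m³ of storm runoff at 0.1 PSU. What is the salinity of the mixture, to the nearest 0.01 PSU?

119.18 PSU

Salt balance:
salt = 19,500×150.4 + 19,100×71.4 + 49,300×163.5 + 15,800×0.1 = 2,932,800 + 1,363,740 + 8,060,550 + 1,580 = 12,358,670
volume = 19,500 + 19,100 + 49,300 + 15,800 = 103,700 m³
S = 12,358,670 / 103,700 = 119.1771 PSU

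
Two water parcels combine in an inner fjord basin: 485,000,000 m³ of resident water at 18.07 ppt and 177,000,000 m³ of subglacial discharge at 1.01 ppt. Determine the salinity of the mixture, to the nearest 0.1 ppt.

Salt balance:
salt = 485,000,000×18.07 + 177,000,000×1.01 = 8,763,950,000 + 178,770,000 = 8,942,720,000
volume = 485,000,000 + 177,000,000 = 662,000,000 m³
S = 8,942,720,000 / 662,000,000 = 13.509 ppt

13.5 ppt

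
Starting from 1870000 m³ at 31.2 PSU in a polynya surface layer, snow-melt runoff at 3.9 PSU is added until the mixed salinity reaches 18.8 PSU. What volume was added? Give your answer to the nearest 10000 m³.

1560000 m³

Salt balance: 1,870,000×31.2 + V×3.9 = (1,870,000+V)×18.8
58,344,000 + 3.9V = 35,156,000 + 18.8V
23,188,000 = 14.9V
V = 1,556,241.61 m³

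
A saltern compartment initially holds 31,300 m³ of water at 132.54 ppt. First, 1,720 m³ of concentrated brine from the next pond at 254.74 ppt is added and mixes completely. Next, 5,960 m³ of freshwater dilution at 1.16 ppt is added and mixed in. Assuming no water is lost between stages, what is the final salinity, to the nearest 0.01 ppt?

117.84 ppt

Salt balance:
Initial salt = 31,300×132.54 = 4,148,502
After stage 1: salt = 4,148,502 + 1,720×254.74 = 4,586,654.8; volume = 33,020 m³; S = 138.905 ppt
After stage 2: salt = 4,586,654.8 + 5,960×1.16 = 4,593,568.4; volume = 38,980 m³
S = 4,593,568.4 / 38,980 = 117.8442 ppt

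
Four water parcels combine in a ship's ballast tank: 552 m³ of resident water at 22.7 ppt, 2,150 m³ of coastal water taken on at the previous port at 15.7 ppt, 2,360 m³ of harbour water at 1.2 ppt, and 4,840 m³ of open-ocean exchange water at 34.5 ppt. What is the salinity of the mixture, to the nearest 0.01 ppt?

Weighted by volume,
salt = 552×22.7 + 2,150×15.7 + 2,360×1.2 + 4,840×34.5 = 12,530.4 + 33,755 + 2,832 + 166,980 = 216,097.4
volume = 552 + 2,150 + 2,360 + 4,840 = 9,902 m³
S = 216,097.4 / 9,902 = 21.8236 ppt

21.82 ppt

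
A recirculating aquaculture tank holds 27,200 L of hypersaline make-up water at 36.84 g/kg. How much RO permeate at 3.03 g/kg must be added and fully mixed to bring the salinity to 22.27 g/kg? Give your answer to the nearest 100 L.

20600 L

Salt balance: 27,200×36.84 + V×3.03 = (27,200+V)×22.27
1,002,048 + 3.03V = 605,744 + 22.27V
396,304 = 19.24V
V = 20,597.92 L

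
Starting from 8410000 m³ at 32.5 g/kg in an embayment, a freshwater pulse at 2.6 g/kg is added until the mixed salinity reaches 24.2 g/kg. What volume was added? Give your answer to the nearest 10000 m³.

3230000 m³

Salt balance: 8,410,000×32.5 + V×2.6 = (8,410,000+V)×24.2
273,325,000 + 2.6V = 203,522,000 + 24.2V
69,803,000 = 21.6V
V = 3,231,620.37 m³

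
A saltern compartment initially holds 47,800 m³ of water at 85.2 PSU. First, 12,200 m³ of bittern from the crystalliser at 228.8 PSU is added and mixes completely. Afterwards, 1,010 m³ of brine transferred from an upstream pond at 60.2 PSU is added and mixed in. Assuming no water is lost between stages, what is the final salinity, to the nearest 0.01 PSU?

113.50 PSU

Conserving salt mass:
Initial salt = 47,800×85.2 = 4,072,560
After stage 1: salt = 4,072,560 + 12,200×228.8 = 6,863,920; volume = 60,000 m³; S = 114.399 PSU
After stage 2: salt = 6,863,920 + 1,010×60.2 = 6,924,722; volume = 61,010 m³
S = 6,924,722 / 61,010 = 113.5014 PSU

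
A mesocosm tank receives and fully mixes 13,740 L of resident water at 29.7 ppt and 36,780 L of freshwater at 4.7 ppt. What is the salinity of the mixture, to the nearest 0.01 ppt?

11.50 ppt

By conservation of dissolved salt,
salt = 13,740×29.7 + 36,780×4.7 = 408,078 + 172,866 = 580,944
volume = 13,740 + 36,780 = 50,520 L
S = 580,944 / 50,520 = 11.4993 ppt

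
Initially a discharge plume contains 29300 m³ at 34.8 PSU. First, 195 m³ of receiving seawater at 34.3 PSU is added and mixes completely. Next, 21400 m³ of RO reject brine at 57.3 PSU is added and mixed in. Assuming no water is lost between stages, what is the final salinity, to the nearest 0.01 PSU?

Salt balance:
Initial salt = 29,300×34.8 = 1,019,640
After stage 1: salt = 1,019,640 + 195×34.3 = 1,026,328.5; volume = 29,495 m³; S = 34.797 PSU
After stage 2: salt = 1,026,328.5 + 21,400×57.3 = 2,252,548.5; volume = 50,895 m³
S = 2,252,548.5 / 50,895 = 44.2587 PSU

44.26 PSU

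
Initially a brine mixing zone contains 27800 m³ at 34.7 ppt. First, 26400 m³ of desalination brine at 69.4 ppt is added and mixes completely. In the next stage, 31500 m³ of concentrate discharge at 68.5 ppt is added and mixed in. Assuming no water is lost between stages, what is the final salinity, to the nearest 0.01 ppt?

57.81 ppt

Total salt / total volume:
Initial salt = 27,800×34.7 = 964,660
After stage 1: salt = 964,660 + 26,400×69.4 = 2,796,820; volume = 54,200 m³; S = 51.602 ppt
After stage 2: salt = 2,796,820 + 31,500×68.5 = 4,954,570; volume = 85,700 m³
S = 4,954,570 / 85,700 = 57.813 ppt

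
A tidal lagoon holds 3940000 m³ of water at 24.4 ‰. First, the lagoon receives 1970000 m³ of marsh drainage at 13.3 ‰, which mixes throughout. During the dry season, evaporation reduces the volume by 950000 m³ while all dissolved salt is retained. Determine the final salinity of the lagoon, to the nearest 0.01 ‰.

24.66 ‰

After mixing: salt = 3,940,000×24.4 + 1,970,000×13.3 = 122,337,000; volume = 5,910,000 m³
After evaporation: salt unchanged = 122,337,000; volume = 5,910,000 − 950,000 = 4,960,000 m³
S = 122,337,000 / 4,960,000 = 24.6647 ‰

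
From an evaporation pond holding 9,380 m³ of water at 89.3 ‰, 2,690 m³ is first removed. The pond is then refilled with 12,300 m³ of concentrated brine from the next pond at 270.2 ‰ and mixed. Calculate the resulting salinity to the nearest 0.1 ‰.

206.5 ‰

Remaining after removal: 6,690 m³ at 89.3 ‰ (salt = 597,417)
After addition: salt = 597,417 + 12,300×270.2 = 3,920,877; volume = 18,990 m³
S = 3,920,877 / 18,990 = 206.4706 ‰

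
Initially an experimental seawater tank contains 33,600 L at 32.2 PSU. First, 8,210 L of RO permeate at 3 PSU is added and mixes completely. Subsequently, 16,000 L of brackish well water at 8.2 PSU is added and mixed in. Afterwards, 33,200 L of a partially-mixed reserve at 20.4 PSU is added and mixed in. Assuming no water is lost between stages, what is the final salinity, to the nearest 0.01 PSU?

21.04 PSU

Conserving salt mass:
Initial salt = 33,600×32.2 = 1,081,920
After stage 1: salt = 1,081,920 + 8,210×3 = 1,106,550; volume = 41,810 L; S = 26.466 PSU
After stage 2: salt = 1,106,550 + 16,000×8.2 = 1,237,750; volume = 57,810 L; S = 21.411 PSU
After stage 3: salt = 1,237,750 + 33,200×20.4 = 1,915,030; volume = 91,010 L
S = 1,915,030 / 91,010 = 21.042 PSU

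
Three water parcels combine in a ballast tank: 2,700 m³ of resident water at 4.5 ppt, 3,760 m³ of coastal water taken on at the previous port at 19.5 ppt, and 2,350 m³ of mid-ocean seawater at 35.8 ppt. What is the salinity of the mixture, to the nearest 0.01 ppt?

19.25 ppt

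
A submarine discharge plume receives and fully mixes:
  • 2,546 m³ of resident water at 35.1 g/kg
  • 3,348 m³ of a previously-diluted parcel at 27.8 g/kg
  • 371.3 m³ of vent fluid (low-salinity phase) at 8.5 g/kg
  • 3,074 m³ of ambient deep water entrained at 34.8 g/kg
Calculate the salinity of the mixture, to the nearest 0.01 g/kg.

31.33 g/kg

Mass of salt is conserved:
salt = 2,546×35.1 + 3,348×27.8 + 371.3×8.5 + 3,074×34.8 = 89,364.6 + 93,074.4 + 3,156.05 + 106,975.2 = 292,570.25
volume = 2,546 + 3,348 + 371.3 + 3,074 = 9,339.3 m³
S = 292,570.25 / 9,339.3 = 31.3268 g/kg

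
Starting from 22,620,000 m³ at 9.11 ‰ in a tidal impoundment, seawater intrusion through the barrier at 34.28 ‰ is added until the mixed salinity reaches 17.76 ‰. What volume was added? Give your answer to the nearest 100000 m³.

11800000 m³

Salt balance: 22,620,000×9.11 + V×34.28 = (22,620,000+V)×17.76
206,068,200 + 34.28V = 401,731,200 + 17.76V
195,663,000 = 16.52V
V = 11,844,007.26 m³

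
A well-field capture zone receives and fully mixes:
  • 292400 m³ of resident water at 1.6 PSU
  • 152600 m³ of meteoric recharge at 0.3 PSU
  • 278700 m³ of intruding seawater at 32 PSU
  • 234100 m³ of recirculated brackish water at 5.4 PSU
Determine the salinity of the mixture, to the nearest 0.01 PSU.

By conservation of dissolved salt,
salt = 292,400×1.6 + 152,600×0.3 + 278,700×32 + 234,100×5.4 = 467,840 + 45,780 + 8,918,400 + 1,264,140 = 10,696,160
volume = 292,400 + 152,600 + 278,700 + 234,100 = 957,800 m³
S = 10,696,160 / 957,800 = 11.1674 PSU

11.17 PSU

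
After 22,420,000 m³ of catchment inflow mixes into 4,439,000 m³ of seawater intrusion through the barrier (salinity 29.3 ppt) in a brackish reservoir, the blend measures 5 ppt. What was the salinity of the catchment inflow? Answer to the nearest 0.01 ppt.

0.19 ppt

Salt balance: 4,439,000×29.3 + 22,420,000×S = 26,859,000×5
130,062,700 + 22,420,000·S = 134,295,000
S = (134,295,000 − 130,062,700) / 22,420,000 = 0.1888 ppt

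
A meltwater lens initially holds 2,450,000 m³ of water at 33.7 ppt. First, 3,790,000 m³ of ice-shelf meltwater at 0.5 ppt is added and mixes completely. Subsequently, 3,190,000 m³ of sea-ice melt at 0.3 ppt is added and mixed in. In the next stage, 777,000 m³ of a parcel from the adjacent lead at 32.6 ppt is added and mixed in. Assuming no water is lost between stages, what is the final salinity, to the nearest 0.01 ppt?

Mass of salt is conserved:
Initial salt = 2,450,000×33.7 = 82,565,000
After stage 1: salt = 82,565,000 + 3,790,000×0.5 = 84,460,000; volume = 6,240,000 m³; S = 13.535 ppt
After stage 2: salt = 84,460,000 + 3,190,000×0.3 = 85,417,000; volume = 9,430,000 m³; S = 9.058 ppt
After stage 3: salt = 85,417,000 + 777,000×32.6 = 110,747,200; volume = 10,207,000 m³
S = 110,747,200 / 10,207,000 = 10.8501 ppt

10.85 ppt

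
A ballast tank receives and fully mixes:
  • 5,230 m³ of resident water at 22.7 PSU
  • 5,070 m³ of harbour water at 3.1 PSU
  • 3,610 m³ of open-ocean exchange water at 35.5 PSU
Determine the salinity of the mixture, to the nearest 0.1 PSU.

18.9 PSU

By conservation of dissolved salt,
salt = 5,230×22.7 + 5,070×3.1 + 3,610×35.5 = 118,721 + 15,717 + 128,155 = 262,593
volume = 5,230 + 5,070 + 3,610 = 13,910 m³
S = 262,593 / 13,910 = 18.878 PSU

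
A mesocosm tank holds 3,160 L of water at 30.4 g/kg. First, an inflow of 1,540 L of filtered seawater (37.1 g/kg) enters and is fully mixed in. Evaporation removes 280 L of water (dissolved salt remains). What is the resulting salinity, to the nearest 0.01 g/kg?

After mixing: salt = 3,160×30.4 + 1,540×37.1 = 153,198; volume = 4,700 L
After evaporation: salt unchanged = 153,198; volume = 4,700 − 280 = 4,420 L
S = 153,198 / 4,420 = 34.6602 g/kg

34.66 g/kg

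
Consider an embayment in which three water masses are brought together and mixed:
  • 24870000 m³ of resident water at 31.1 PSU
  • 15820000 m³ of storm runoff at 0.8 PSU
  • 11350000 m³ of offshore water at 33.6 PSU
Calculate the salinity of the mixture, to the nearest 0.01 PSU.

22.43 PSU

Total salt / total volume:
salt = 24,870,000×31.1 + 15,820,000×0.8 + 11,350,000×33.6 = 773,457,000 + 12,656,000 + 381,360,000 = 1,167,473,000
volume = 24,870,000 + 15,820,000 + 11,350,000 = 52,040,000 m³
S = 1,167,473,000 / 52,040,000 = 22.4341 PSU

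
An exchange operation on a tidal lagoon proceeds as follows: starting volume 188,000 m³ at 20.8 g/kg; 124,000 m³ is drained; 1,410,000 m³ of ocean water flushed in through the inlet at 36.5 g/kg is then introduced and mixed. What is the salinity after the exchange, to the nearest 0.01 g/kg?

Remaining after removal: 64,000 m³ at 20.8 g/kg (salt = 1,331,200)
After addition: salt = 1,331,200 + 1,410,000×36.5 = 52,796,200; volume = 1,474,000 m³
S = 52,796,200 / 1,474,000 = 35.8183 g/kg

35.82 g/kg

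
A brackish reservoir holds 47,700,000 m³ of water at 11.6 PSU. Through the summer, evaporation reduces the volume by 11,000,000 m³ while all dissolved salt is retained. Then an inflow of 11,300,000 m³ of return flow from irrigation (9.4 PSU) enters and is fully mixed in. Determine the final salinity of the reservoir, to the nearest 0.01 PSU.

After evaporation: salt = 47,700,000×11.6 = 553,320,000; volume = 47,700,000 − 11,000,000 = 36,700,000 m³
After mixing: salt = 553,320,000 + 11,300,000×9.4 = 659,540,000; volume = 36,700,000 + 11,300,000 = 48,000,000 m³
S = 659,540,000 / 48,000,000 = 13.7404 PSU

13.74 PSU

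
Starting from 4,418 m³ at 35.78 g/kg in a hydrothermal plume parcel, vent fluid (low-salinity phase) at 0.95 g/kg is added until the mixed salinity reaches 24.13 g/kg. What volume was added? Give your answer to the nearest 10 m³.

2220 m³

Salt balance: 4,418×35.78 + V×0.95 = (4,418+V)×24.13
158,076.04 + 0.95V = 106,606.34 + 24.13V
51,469.7 = 23.18V
V = 2,220.44 m³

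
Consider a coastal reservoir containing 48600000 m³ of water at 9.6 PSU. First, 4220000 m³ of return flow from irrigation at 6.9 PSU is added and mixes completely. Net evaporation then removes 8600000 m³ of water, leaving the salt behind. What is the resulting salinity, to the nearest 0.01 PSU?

11.21 PSU

After mixing: salt = 48,600,000×9.6 + 4,220,000×6.9 = 495,678,000; volume = 52,820,000 m³
After evaporation: salt unchanged = 495,678,000; volume = 52,820,000 − 8,600,000 = 44,220,000 m³
S = 495,678,000 / 44,220,000 = 11.2094 PSU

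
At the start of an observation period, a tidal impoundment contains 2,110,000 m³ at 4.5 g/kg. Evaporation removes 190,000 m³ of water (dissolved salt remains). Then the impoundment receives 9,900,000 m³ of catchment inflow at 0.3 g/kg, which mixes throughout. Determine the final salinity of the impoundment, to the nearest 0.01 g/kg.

After evaporation: salt = 2,110,000×4.5 = 9,495,000; volume = 2,110,000 − 190,000 = 1,920,000 m³
After mixing: salt = 9,495,000 + 9,900,000×0.3 = 12,465,000; volume = 1,920,000 + 9,900,000 = 11,820,000 m³
S = 12,465,000 / 11,820,000 = 1.0546 g/kg

1.05 g/kg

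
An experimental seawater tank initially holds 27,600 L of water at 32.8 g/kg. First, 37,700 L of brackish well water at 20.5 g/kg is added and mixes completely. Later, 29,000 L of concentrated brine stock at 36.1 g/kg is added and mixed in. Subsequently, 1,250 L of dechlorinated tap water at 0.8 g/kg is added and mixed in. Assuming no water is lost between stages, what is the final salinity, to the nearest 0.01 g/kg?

Mass of salt is conserved:
Initial salt = 27,600×32.8 = 905,280
After stage 1: salt = 905,280 + 37,700×20.5 = 1,678,130; volume = 65,300 L; S = 25.699 g/kg
After stage 2: salt = 1,678,130 + 29,000×36.1 = 2,725,030; volume = 94,300 L; S = 28.897 g/kg
After stage 3: salt = 2,725,030 + 1,250×0.8 = 2,726,030; volume = 95,550 L
S = 2,726,030 / 95,550 = 28.5299 g/kg

28.53 g/kg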